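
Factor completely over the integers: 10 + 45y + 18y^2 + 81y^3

(9y + 2)(9y^2 + 5)

Group as (81y^3 + 45y) + (18y^2 + 10) = 9y(9y^2 + 5) + 2(9y^2 + 5).
Both groups share the factor (9y^2 + 5).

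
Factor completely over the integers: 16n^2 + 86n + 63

(2n + 9)(8n + 7)

Need a pair with product 16·63 = 1008 and sum 86: that's 14 and 72.
Split the middle term: 16n^2 + 14n + 72n + 63 = 2n(8n + 7) + 9(8n + 7).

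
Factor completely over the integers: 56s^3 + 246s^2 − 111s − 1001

(2s + 7)(4s + 11)(7s − 13)

Trying the rational-root candidates, s = −11/4 is a root, so (4s + 11) is a factor; dividing leaves 14s^2 + 23s − 91.
The remaining quadratic factors as (7s − 13)(2s + 7).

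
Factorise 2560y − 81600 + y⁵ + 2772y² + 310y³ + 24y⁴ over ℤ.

(y + 10)(y + 12)(y − 4)(y² + 6y + 170)

Among the possible rational roots, y = −10 is a root, so (y + 10) divides it; the quotient is y⁴ + 14y³ + 170y² + 1072y − 8160.
Continuing, y = 4 is a root, giving the factor (y − 4) and quotient y³ + 18y² + 242y + 2040.
Continuing, y = −12 is a root, so (y + 12) is a factor; dividing leaves y² + 6y + 170.
The quadratic y² + 6y + 170 has discriminant −644 < 0 and is irreducible over ℤ.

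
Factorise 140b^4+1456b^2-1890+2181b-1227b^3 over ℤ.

Trying the rational-root candidates, b = -6/5 is a root, giving the factor (5b+6) and quotient 28b^3-279b^2+626b-315.
Next, b = 7 is a root, so (b-7) divides it; the quotient is 28b^2-83b+45.
The remaining quadratic factors as (7b-5)(4b-9).

(4b-9)(5b+6)(7b-5)(b-7)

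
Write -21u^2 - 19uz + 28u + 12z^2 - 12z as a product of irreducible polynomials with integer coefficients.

-(3u + 4z - 4)(7u - 3z)

Group: -3u(7u - 3z) + (-4z + 4)(7u - 3z); both groups contain (7u - 3z).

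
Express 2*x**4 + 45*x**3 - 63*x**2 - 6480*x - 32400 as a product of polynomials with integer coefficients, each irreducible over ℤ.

(2*x + 15)*(x + 12)*(x + 15)*(x - 12)

Among the possible rational roots, x = 12 is a root, giving the factor (x - 12) and quotient 2*x**3 + 69*x**2 + 765*x + 2700.
Continuing, x = -12 is a root, so (x + 12) is a factor; dividing leaves 2*x**2 + 45*x + 225.
The remaining quadratic factors as (x + 15)(2*x + 15).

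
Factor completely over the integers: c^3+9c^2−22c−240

Among the possible rational roots, c = −8 is a root, so (c+8) is a factor; dividing leaves c^2+c−30.
The remaining quadratic factors as (c−5)(c+6).

(c+6)(c+8)(c−5)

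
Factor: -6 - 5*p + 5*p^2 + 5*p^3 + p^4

Among the possible rational roots, p = -3 is a root, giving the factor (p + 3) and quotient p^3 + 2*p^2 - p - 2.
Next, p = -1 is a root, so (p + 1) is a factor; dividing leaves p^2 + p - 2.
The remaining quadratic factors as (p + 2)(p - 1).

(p + 1)*(p + 2)*(p + 3)*(p - 1)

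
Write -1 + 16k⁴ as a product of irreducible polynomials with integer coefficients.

(2k + 1)(2k - 1)(4k² + 1)

Difference of squares twice: with A = 2k and B = 1, A⁴ − B⁴ = (A² − B²)(A² + B²), and A² − B² factors again.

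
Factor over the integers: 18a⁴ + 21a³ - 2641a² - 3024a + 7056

(3a + 7)(6a - 7)(a + 12)(a - 12)

Trying the rational-root candidates, a = -7/3 is a root, giving the factor (3a + 7) and quotient 6a³ - 7a² - 864a + 1008.
Then a = 7/6 is a root, so (6a - 7) divides it; the quotient is a² - 144.
The remaining quadratic factors as (a - 12)(a + 12).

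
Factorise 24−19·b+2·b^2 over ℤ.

(2·b−3)·(b−8)

Need a pair with product 2·24 = 48 and sum −19: that's −16 and −3.
Split the middle term: 2·b^2−16·b − 3·b+24 = 2·b·(b−8) − 3·(b−8).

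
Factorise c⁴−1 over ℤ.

Difference of squares twice: with A = c and B = 1, A⁴ − B⁴ = (A² − B²)(A² + B²), and A² − B² factors again.

(c+1)*(c−1)*(c²+1)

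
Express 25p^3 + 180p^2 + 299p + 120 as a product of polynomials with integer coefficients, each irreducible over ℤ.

Among the possible rational roots, p = -8/5 is a root, giving the factor (5p + 8) and quotient 5p^2 + 28p + 15.
The remaining quadratic factors as (5p + 3)(p + 5).

(5p + 3)(5p + 8)(p + 5)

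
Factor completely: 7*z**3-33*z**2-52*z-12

(7*z+2)*(z+1)*(z-6)

Trying the rational-root candidates, z = -2/7 is a root, so (7*z+2) divides it; the quotient is z**2-5*z-6.
The remaining quadratic factors as (z-6)(z+1).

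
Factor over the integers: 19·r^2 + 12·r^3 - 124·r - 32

Trying the rational-root candidates, r = -4 is a root, giving the factor (r + 4) and quotient 12·r^2 - 29·r - 8.
The remaining quadratic factors as (3·r - 8)(4·r + 1).

(3·r - 8)·(4·r + 1)·(r + 4)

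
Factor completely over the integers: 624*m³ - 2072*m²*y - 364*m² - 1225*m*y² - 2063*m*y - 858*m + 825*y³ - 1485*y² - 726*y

(12*m - 5*y + 11)*(13*m + 11*y)*(4*m - 15*y - 6)

Group: 13*m*(48*m² - 200*m*y - 28*m + 75*y² - 135*y - 66) + 11*y*(48*m² - 200*m*y - 28*m + 75*y² - 135*y - 66); both groups contain (48*m² - 200*m*y - 28*m + 75*y² - 135*y - 66), so (13*m + 11*y) is a factor with cofactor 48*m² - 200*m*y - 28*m + 75*y² - 135*y - 66.
The cofactor groups again: 48*m² - 200*m*y - 28*m + 75*y² - 135*y - 66 = 4*m*(12*m - 5*y + 11) + (-15*y - 6)*(12*m - 5*y + 11); both groups contain (12*m - 5*y + 11), giving (4*m - 15*y - 6)*(12*m - 5*y + 11).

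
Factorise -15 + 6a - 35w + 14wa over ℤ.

Group as (14wa - 35w) + (6a - 15) = 7w(2a - 5) + 3(2a - 5).
Both groups share the factor (2a - 5).

(2a - 5)(7w + 3)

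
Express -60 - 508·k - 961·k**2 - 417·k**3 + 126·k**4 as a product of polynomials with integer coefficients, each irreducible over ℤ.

Trying the rational-root candidates, k = -2/3 is a root, giving the factor (3·k + 2) and quotient 42·k**3 - 167·k**2 - 209·k - 30.
Then k = -1/6 is a root, so (6·k + 1) divides it; the quotient is 7·k**2 - 29·k - 30.
The remaining quadratic factors as (7·k + 6)(k - 5).

(3·k + 2)·(6·k + 1)·(7·k + 6)·(k - 5)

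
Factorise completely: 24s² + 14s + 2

Pull out the common factor 2, then factor the remaining trinomial.

2(3s + 1)(4s + 1)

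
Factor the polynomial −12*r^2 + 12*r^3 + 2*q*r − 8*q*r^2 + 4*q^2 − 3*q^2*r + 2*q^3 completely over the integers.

(2*q − 3*r)*(q + 2*r)*(q − 2*r + 2)

Group: q*(2*q^2 − 7*q*r + 4*q + 6*r^2 − 6*r) + 2*r*(2*q^2 − 7*q*r + 4*q + 6*r^2 − 6*r); both groups contain (2*q^2 − 7*q*r + 4*q + 6*r^2 − 6*r), so (q + 2*r) is a factor with cofactor 2*q^2 − 7*q*r + 4*q + 6*r^2 − 6*r.
The cofactor groups again: 2*q^2 − 7*q*r + 4*q + 6*r^2 − 6*r = 2*q*(q − 2*r + 2) − 3*r*(q − 2*r + 2); both groups contain (q − 2*r + 2), giving (2*q − 3*r)*(q − 2*r + 2).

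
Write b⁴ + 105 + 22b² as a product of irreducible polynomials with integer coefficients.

(b² + 15)(b² + 7)

Substitute u = b² to get a quadratic in u, then factor.
b² + 15 is irreducible over ℤ (always positive, so no real roots).
b² + 7 is irreducible over ℤ (always positive, so no real roots).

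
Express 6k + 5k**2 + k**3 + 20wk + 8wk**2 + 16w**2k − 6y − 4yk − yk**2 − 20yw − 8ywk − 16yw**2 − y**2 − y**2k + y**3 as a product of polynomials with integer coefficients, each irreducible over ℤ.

Group: y(y**2 + 4yw + 2y − 4wk − k**2 − 2k) + (−4w − k − 3)(y**2 + 4yw + 2y − 4wk − k**2 − 2k); both groups contain (y**2 + 4yw + 2y − 4wk − k**2 − 2k), so (y − 4w − k − 3) is a factor with cofactor y**2 + 4yw + 2y − 4wk − k**2 − 2k.
The cofactor groups again: y**2 + 4yw + 2y − 4wk − k**2 − 2k = y(y − k) + (4w + k + 2)(y − k); both groups contain (y − k), giving (y + 4w + k + 2)(y − k).

(y − k)(y − 4w − k − 3)(y + 4w + k + 2)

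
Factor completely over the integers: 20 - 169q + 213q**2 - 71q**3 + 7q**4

Among the possible rational roots, q = 1 is a root, so (q - 1) divides it; the quotient is 7q**3 - 64q**2 + 149q - 20.
Continuing, q = 4 is a root, so (q - 4) is a factor; dividing leaves 7q**2 - 36q + 5.
The remaining quadratic factors as (q - 5)(7q - 1).

(7q - 1)(q - 1)(q - 4)(q - 5)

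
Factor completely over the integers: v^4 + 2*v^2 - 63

Substitute u = v^2 to get a quadratic in u, then factor.
v^2 - 7 is irreducible over ℤ (7 is not a perfect square).
v^2 + 9 is irreducible over ℤ (sum of squares).

(v^2 + 9)*(v^2 - 7)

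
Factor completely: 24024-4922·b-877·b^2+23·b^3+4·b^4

Testing divisors of the constant over divisors of the leading coefficient, b = -11 is a root, so (b+11) divides it; the quotient is 4·b^3-21·b^2-646·b+2184.
Continuing, b = 13/4 is a root, so (4·b-13) divides it; the quotient is b^2-2·b-168.
The remaining quadratic factors as (b-14)(b+12).

(4·b-13)·(b+11)·(b+12)·(b-14)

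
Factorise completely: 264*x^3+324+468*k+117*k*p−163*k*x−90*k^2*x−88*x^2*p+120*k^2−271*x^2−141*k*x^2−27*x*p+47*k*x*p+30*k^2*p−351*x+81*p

Group: 3*k*(−30*k*x+10*k*p+40*k+33*x^2−11*x*p−71*x+9*p+36) + (8*x+9)*(−30*k*x+10*k*p+40*k+33*x^2−11*x*p−71*x+9*p+36); both groups contain (−30*k*x+10*k*p+40*k+33*x^2−11*x*p−71*x+9*p+36), so (3*k+8*x+9) is a factor with cofactor −30*k*x+10*k*p+40*k+33*x^2−11*x*p−71*x+9*p+36.
The cofactor groups again: −30*k*x+10*k*p+40*k+33*x^2−11*x*p−71*x+9*p+36 = −10*k*(3*x−p−4) + (11*x−9)*(3*x−p−4); both groups contain (3*x−p−4), giving −(10*k−11*x+9)*(3*x−p−4).

−(3*x−p−4)*(10*k−11*x+9)*(3*k+8*x+9)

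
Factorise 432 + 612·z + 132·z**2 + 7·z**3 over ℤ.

(7·z + 6)·(z + 12)·(z + 6)

Trying the rational-root candidates, z = -12 is a root, so (z + 12) divides it; the quotient is 7·z**2 + 48·z + 36.
The remaining quadratic factors as (7·z + 6)(z + 6).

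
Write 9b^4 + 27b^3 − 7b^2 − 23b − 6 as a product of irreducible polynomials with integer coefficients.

(3b + 1)(3b + 2)(b + 3)(b − 1)

Among the possible rational roots, b = 1 is a root, so (b − 1) divides it; the quotient is 9b^3 + 36b^2 + 29b + 6.
Then b = −2/3 is a root, so (3b + 2) divides it; the quotient is 3b^2 + 10b + 3.
The remaining quadratic factors as (3b + 1)(b + 3).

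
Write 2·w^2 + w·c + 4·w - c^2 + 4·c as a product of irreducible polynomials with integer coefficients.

Group: w·(2·w - c + 4) + c·(2·w - c + 4); both groups contain (2·w - c + 4).

(2·w - c + 4)·(w + c)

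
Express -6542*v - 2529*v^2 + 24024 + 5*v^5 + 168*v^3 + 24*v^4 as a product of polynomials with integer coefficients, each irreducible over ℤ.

(5*v - 11)*(v + 4)*(v - 6)*(v^2 + 9*v + 91)

Among the possible rational roots, v = -4 is a root, so (v + 4) is a factor; dividing leaves 5*v^4 + 4*v^3 + 152*v^2 - 3137*v + 6006.
Continuing, v = 6 is a root, so (v - 6) is a factor; dividing leaves 5*v^3 + 34*v^2 + 356*v - 1001.
Continuing, v = 11/5 is a root, so (5*v - 11) is a factor; dividing leaves v^2 + 9*v + 91.
The quadratic v^2 + 9*v + 91 has discriminant -283 < 0 and is irreducible over ℤ.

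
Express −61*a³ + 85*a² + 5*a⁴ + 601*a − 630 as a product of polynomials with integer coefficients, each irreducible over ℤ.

Testing divisors of the constant over divisors of the leading coefficient, a = −14/5 is a root, so (5*a + 14) is a factor; dividing leaves a³ − 15*a² + 59*a − 45.
Continuing, a = 5 is a root, so (a − 5) is a factor; dividing leaves a² − 10*a + 9.
The remaining quadratic factors as (a − 9)(a − 1).

(5*a + 14)*(a − 1)*(a − 5)*(a − 9)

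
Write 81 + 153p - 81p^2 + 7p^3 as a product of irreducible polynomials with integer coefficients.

Testing divisors of the constant over divisors of the leading coefficient, p = -3/7 is a root, so (7p + 3) is a factor; dividing leaves p^2 - 12p + 27.
The remaining quadratic factors as (p - 9)(p - 3).

(7p + 3)(p - 3)(p - 9)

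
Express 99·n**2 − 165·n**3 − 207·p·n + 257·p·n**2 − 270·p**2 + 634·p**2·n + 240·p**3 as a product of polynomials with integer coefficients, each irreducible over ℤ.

(3·p − n)·(10·p + 11·n)·(8·p + 15·n − 9)

Group: 8·p·(30·p**2 + 23·p·n − 11·n**2) + (15·n − 9)·(30·p**2 + 23·p·n − 11·n**2); both groups contain (30·p**2 + 23·p·n − 11·n**2), so (8·p + 15·n − 9) is a factor with cofactor 30·p**2 + 23·p·n − 11·n**2.
The cofactor groups again: 30·p**2 + 23·p·n − 11·n**2 = 3·p·(10·p + 11·n) − n·(10·p + 11·n); both groups contain (10·p + 11·n), giving (3·p − n)·(10·p + 11·n).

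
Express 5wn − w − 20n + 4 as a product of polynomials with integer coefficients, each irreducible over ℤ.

(5n − 1)(w − 4)

Group as (5wn − w) + (−20n + 4) = w(5n − 1) − 4(5n − 1).
Both groups share the factor (5n − 1).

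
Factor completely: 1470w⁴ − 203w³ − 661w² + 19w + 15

(5w + 3)(6w − 1)(7w + 1)(7w − 5)

By the rational root theorem, w = 1/6 is a root, so (6w − 1) divides it; the quotient is 245w³ + 7w² − 109w − 15.
Then w = 5/7 is a root, so (7w − 5) divides it; the quotient is 35w² + 26w + 3.
The remaining quadratic factors as (5w + 3)(7w + 1).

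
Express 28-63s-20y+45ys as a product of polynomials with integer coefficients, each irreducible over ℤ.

Group as (45ys-20y) + (-63s+28) = 5y(9s-4) - 7(9s-4).
Both groups share the factor (9s-4).

(5y-7)(9s-4)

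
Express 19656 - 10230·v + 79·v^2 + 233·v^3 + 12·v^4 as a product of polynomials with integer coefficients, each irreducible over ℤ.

Among the possible rational roots, v = 9/4 is a root, so (4·v - 9) is a factor; dividing leaves 3·v^3 + 65·v^2 + 166·v - 2184.
Continuing, v = -12 is a root, so (v + 12) divides it; the quotient is 3·v^2 + 29·v - 182.
The remaining quadratic factors as (v + 14)(3·v - 13).

(3·v - 13)·(4·v - 9)·(v + 12)·(v + 14)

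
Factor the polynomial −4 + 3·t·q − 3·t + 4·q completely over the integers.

Group as (3·t·q − 3·t) + (4·q − 4) = 3·t·(q − 1) + 4·(q − 1).
Both groups share the factor (q − 1).

(3·t + 4)·(q − 1)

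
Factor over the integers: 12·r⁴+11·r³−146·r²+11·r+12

By the rational root theorem, r = −1/4 is a root, so (4·r+1) is a factor; dividing leaves 3·r³+2·r²−37·r+12.
Continuing, r = −4 is a root, giving the factor (r+4) and quotient 3·r²−10·r+3.
The remaining quadratic factors as (3·r−1)(r−3).

(3·r−1)·(4·r+1)·(r+4)·(r−3)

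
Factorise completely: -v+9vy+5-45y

Group as (9vy-v) + (-45y+5) = v(9y-1) - 5(9y-1).
Both groups share the factor (9y-1).

(9y-1)(v-5)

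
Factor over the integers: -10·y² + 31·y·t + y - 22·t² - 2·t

-(10·y - 11·t - 1)·(y - 2·t)

Group: -y·(10·y - 11·t - 1) + 2·t·(10·y - 11·t - 1); both groups contain (10·y - 11·t - 1).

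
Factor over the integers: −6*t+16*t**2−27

(2*t−3)*(8*t+9)

Need a pair with product 16·(−27) = −432 and sum −6: that's 18 and −24.
Split the middle term: 16*t**2+18*t − 24*t−27 = 2*t*(8*t+9) − 3*(8*t+9).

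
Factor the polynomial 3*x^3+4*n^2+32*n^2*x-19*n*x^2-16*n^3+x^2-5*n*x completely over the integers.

-(4*n-3*x-1)*(4*n-x)*(n-x)

Group: 4*n*(-4*n^2+5*n*x-x^2) + (-3*x-1)*(-4*n^2+5*n*x-x^2); both groups contain (-4*n^2+5*n*x-x^2), so (4*n-3*x-1) is a factor with cofactor -4*n^2+5*n*x-x^2.
The cofactor groups again: -4*n^2+5*n*x-x^2 = -4*n*(n-x) + x*(n-x); both groups contain (n-x), giving -(4*n-x)*(n-x).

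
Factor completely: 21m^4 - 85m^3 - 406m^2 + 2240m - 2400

By the rational root theorem, m = 10/3 is a root, so (3m - 10) divides it; the quotient is 7m^3 - 5m^2 - 152m + 240.
Next, m = -5 is a root, so (m + 5) divides it; the quotient is 7m^2 - 40m + 48.
The remaining quadratic factors as (7m - 12)(m - 4).

(3m - 10)(7m - 12)(m + 5)(m - 4)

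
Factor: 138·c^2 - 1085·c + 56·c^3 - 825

Trying the rational-root candidates, c = -11/2 is a root, so (2·c + 11) divides it; the quotient is 28·c^2 - 85·c - 75.
The remaining quadratic factors as (4·c - 15)(7·c + 5).

(2·c + 11)·(4·c - 15)·(7·c + 5)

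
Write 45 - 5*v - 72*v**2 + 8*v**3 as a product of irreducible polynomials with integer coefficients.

Group as (8*v**3 - 5*v) + (-72*v**2 + 45) = v*(8*v**2 - 5) - 9*(8*v**2 - 5).
Both groups share the factor (8*v**2 - 5).

(v - 9)*(8*v**2 - 5)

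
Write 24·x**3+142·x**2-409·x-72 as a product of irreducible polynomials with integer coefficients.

By the rational root theorem, x = -1/6 is a root, so (6·x+1) divides it; the quotient is 4·x**2+23·x-72.
The remaining quadratic factors as (4·x-9)(x+8).

(4·x-9)·(6·x+1)·(x+8)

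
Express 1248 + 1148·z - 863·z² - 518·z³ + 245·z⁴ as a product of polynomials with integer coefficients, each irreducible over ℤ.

(5·z - 12)·(7·z + 8)·(7·z - 13)·(z + 1)

Among the possible rational roots, z = -8/7 is a root, so (7·z + 8) is a factor; dividing leaves 35·z³ - 114·z² + 7·z + 156.
Then z = -1 is a root, so (z + 1) divides it; the quotient is 35·z² - 149·z + 156.
The remaining quadratic factors as (7·z - 13)(5·z - 12).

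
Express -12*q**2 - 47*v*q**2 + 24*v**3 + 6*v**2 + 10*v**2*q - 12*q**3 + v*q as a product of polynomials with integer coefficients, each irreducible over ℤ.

(3*v - 4*q)*(2*v + 3*q)*(4*v + q + 1)

Group: 2*v*(12*v**2 - 13*v*q + 3*v - 4*q**2 - 4*q) + 3*q*(12*v**2 - 13*v*q + 3*v - 4*q**2 - 4*q); both groups contain (12*v**2 - 13*v*q + 3*v - 4*q**2 - 4*q), so (2*v + 3*q) is a factor with cofactor 12*v**2 - 13*v*q + 3*v - 4*q**2 - 4*q.
The cofactor groups again: 12*v**2 - 13*v*q + 3*v - 4*q**2 - 4*q = 4*v*(3*v - 4*q) + (q + 1)*(3*v - 4*q); both groups contain (3*v - 4*q), giving (4*v + q + 1)*(3*v - 4*q).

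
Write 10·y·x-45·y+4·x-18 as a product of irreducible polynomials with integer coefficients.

(2·x-9)·(5·y+2)

Group as (10·y·x-45·y) + (4·x-18) = 5·y·(2·x-9) + 2·(2·x-9).
Both groups share the factor (2·x-9).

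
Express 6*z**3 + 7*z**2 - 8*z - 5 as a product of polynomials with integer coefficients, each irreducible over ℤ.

(2*z + 1)*(3*z + 5)*(z - 1)

Testing divisors of the constant over divisors of the leading coefficient, z = -1/2 is a root, giving the factor (2*z + 1) and quotient 3*z**2 + 2*z - 5.
The remaining quadratic factors as (z - 1)(3*z + 5).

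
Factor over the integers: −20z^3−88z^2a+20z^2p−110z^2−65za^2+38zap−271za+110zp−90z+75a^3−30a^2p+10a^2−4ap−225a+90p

−(5z−3a+5)(2z+5a+9)(2z+5a−2p)

Group: 5z(−4z^2−20za+4zp−18z−25a^2+10ap−45a+18p) + (−3a+5)(−4z^2−20za+4zp−18z−25a^2+10ap−45a+18p); both groups contain (−4z^2−20za+4zp−18z−25a^2+10ap−45a+18p), so (5z−3a+5) is a factor with cofactor −4z^2−20za+4zp−18z−25a^2+10ap−45a+18p.
The cofactor groups again: −4z^2−20za+4zp−18z−25a^2+10ap−45a+18p = −2z(2z+5a+9) + (−5a+2p)(2z+5a+9); both groups contain (2z+5a+9), giving −(2z+5a−2p)(2z+5a+9).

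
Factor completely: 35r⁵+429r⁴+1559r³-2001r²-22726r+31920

Trying the rational-root candidates, r = 15/7 is a root, giving the factor (7r-15) and quotient 5r⁴+72r³+377r²+522r-2128.
Then r = 8/5 is a root, so (5r-8) is a factor; dividing leaves r³+16r²+101r+266.
Continuing, r = -7 is a root, giving the factor (r+7) and quotient r²+9r+38.
The quadratic r²+9r+38 has discriminant -71 < 0 and is irreducible over ℤ.

(5r-8)(7r-15)(r+7)(r²+9r+38)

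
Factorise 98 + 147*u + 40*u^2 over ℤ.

(5*u + 14)*(8*u + 7)

Need a pair with product 40·98 = 3920 and sum 147: that's 112 and 35.
Split the middle term: 40*u^2 + 112*u + 35*u + 98 = 8*u*(5*u + 14) + 7*(5*u + 14).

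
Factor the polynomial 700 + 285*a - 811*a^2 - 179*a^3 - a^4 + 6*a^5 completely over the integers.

Among the possible rational roots, a = 7 is a root, so (a - 7) is a factor; dividing leaves 6*a^4 + 41*a^3 + 108*a^2 - 55*a - 100.
Continuing, a = -5/6 is a root, giving the factor (6*a + 5) and quotient a^3 + 6*a^2 + 13*a - 20.
Continuing, a = 1 is a root, so (a - 1) divides it; the quotient is a^2 + 7*a + 20.
The quadratic a^2 + 7*a + 20 has discriminant -31 < 0 and is irreducible over ℤ.

(6*a + 5)*(a - 1)*(a - 7)*(a^2 + 7*a + 20)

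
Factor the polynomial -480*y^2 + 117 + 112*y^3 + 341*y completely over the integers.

Testing divisors of the constant over divisors of the leading coefficient, y = -1/4 is a root, so (4*y + 1) divides it; the quotient is 28*y^2 - 127*y + 117.
The remaining quadratic factors as (4*y - 13)(7*y - 9).

(4*y + 1)*(4*y - 13)*(7*y - 9)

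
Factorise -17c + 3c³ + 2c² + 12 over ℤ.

(3c - 4)(c + 3)(c - 1)

Trying the rational-root candidates, c = 1 is a root, giving the factor (c - 1) and quotient 3c² + 5c - 12.
The remaining quadratic factors as (3c - 4)(c + 3).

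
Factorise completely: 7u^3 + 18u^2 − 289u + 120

(7u − 3)(u + 8)(u − 5)

Trying the rational-root candidates, u = 3/7 is a root, so (7u − 3) divides it; the quotient is u^2 + 3u − 40.
The remaining quadratic factors as (u + 8)(u − 5).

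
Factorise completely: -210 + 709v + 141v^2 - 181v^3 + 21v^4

(3v + 5)(7v - 2)(v - 3)(v - 7)

Among the possible rational roots, v = 2/7 is a root, so (7v - 2) divides it; the quotient is 3v^3 - 25v^2 + 13v + 105.
Continuing, v = -5/3 is a root, so (3v + 5) is a factor; dividing leaves v^2 - 10v + 21.
The remaining quadratic factors as (v - 3)(v - 7).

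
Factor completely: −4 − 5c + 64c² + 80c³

(4c + 1)(4c − 1)(5c + 4)

Testing divisors of the constant over divisors of the leading coefficient, c = −4/5 is a root, giving the factor (5c + 4) and quotient 16c² − 1.
The remaining quadratic factors as (4c + 1)(4c − 1).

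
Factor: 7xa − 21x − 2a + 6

(7x − 2)(a − 3)

Group as (7xa − 21x) + (−2a + 6) = 7x(a − 3) − 2(a − 3).
Both groups share the factor (a − 3).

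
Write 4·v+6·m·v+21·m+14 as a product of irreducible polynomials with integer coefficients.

(2·v+7)·(3·m+2)

Group as (6·m·v+21·m) + (4·v+14) = 3·m·(2·v+7) + 2·(2·v+7).
Both groups share the factor (2·v+7).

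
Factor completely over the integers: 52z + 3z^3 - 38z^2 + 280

Testing divisors of the constant over divisors of the leading coefficient, z = 10 is a root, giving the factor (z - 10) and quotient 3z^2 - 8z - 28.
The remaining quadratic factors as (3z - 14)(z + 2).

(3z - 14)(z + 2)(z - 10)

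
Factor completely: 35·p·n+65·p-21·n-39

(5·p-3)·(7·n+13)

Group as (35·p·n+65·p) + (-21·n-39) = 5·p·(7·n+13) - 3·(7·n+13).
Both groups share the factor (7·n+13).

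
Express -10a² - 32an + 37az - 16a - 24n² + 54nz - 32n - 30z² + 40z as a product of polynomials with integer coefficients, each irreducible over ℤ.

-(2a + 4n - 5z)(5a + 6n - 6z + 8)

Group: -5a(2a + 4n - 5z) + (-6n + 6z - 8)(2a + 4n - 5z); both groups contain (2a + 4n - 5z).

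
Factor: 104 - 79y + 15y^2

(3y - 8)(5y - 13)

Need a pair with product 15·104 = 1560 and sum -79: that's -39 and -40.
Split the middle term: 15y^2 - 39y - 40y + 104 = 3y(5y - 13) - 8(5y - 13).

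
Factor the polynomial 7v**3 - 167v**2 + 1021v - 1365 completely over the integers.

(7v - 13)(v - 15)(v - 7)

Trying the rational-root candidates, v = 13/7 is a root, so (7v - 13) is a factor; dividing leaves v**2 - 22v + 105.
The remaining quadratic factors as (v - 15)(v - 7).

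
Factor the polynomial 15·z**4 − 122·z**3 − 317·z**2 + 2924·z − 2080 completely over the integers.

By the rational root theorem, z = −5 is a root, so (z + 5) divides it; the quotient is 15·z**3 − 197·z**2 + 668·z − 416.
Continuing, z = 4/5 is a root, so (5·z − 4) is a factor; dividing leaves 3·z**2 − 37·z + 104.
The remaining quadratic factors as (3·z − 13)(z − 8).

(3·z − 13)·(5·z − 4)·(z + 5)·(z − 8)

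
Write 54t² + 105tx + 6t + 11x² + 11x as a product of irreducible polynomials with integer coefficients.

(6t + 11x)(9t + x + 1)

Group: 9t(6t + 11x) + (x + 1)(6t + 11x); both groups contain (6t + 11x).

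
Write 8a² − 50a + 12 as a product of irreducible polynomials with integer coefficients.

2(4a − 1)(a − 6)

Pull out the common factor 2, then factor the remaining trinomial.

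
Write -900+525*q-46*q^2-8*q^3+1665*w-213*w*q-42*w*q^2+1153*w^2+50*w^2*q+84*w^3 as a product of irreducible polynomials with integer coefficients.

(7*w-4*q+15)*(12*w+2*q-5)*(w+q+12)

Group: 7*w*(12*w^2+14*w*q+139*w+2*q^2+19*q-60) + (-4*q+15)*(12*w^2+14*w*q+139*w+2*q^2+19*q-60); both groups contain (12*w^2+14*w*q+139*w+2*q^2+19*q-60), so (7*w-4*q+15) is a factor with cofactor 12*w^2+14*w*q+139*w+2*q^2+19*q-60.
The cofactor groups again: 12*w^2+14*w*q+139*w+2*q^2+19*q-60 = 12*w*(w+q+12) + (2*q-5)*(w+q+12); both groups contain (w+q+12), giving (12*w+2*q-5)*(w+q+12).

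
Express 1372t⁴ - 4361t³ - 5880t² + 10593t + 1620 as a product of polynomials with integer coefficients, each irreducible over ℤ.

(4t - 15)(7t + 1)(7t + 12)(7t - 9)

By the rational root theorem, t = -1/7 is a root, so (7t + 1) is a factor; dividing leaves 196t³ - 651t² - 747t + 1620.
Continuing, t = -12/7 is a root, so (7t + 12) divides it; the quotient is 28t² - 141t + 135.
The remaining quadratic factors as (4t - 15)(7t - 9).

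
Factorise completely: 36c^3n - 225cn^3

9cn(2c + 5n)(2c - 5n)

Pull out the common factor 9cn; 4c^2 - 25n^2 is a difference of squares.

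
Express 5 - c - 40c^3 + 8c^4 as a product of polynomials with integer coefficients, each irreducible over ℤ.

Group as (8c^4 - c) + (-40c^3 + 5) = c(8c^3 - 1) - 5(8c^3 - 1).
Both groups share the factor (8c^3 - 1).

(2c - 1)(c - 5)(4c^2 + 2c + 1)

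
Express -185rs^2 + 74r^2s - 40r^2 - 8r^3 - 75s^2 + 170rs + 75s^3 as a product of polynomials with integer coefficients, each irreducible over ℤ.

-(2r - s)(4r - 15s)(r - 5s + 5)

Group: r(-8r^2 + 34rs - 15s^2) + (-5s + 5)(-8r^2 + 34rs - 15s^2); both groups contain (-8r^2 + 34rs - 15s^2), so (r - 5s + 5) is a factor with cofactor -8r^2 + 34rs - 15s^2.
The cofactor groups again: -8r^2 + 34rs - 15s^2 = -4r(2r - s) + 15s(2r - s); both groups contain (2r - s), giving -(4r - 15s)(2r - s).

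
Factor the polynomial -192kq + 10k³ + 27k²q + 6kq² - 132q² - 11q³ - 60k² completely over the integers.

Group: 2k(5k² + 16kq + 11q²) + (-q - 12)(5k² + 16kq + 11q²); both groups contain (5k² + 16kq + 11q²), so (2k - q - 12) is a factor with cofactor 5k² + 16kq + 11q².
The cofactor groups again: 5k² + 16kq + 11q² = 5k(k + q) + 11q(k + q); both groups contain (k + q), giving (5k + 11q)(k + q).

(2k - q - 12)(5k + 11q)(k + q)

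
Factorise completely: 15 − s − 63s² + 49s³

(7s + 3)(7s − 5)(s − 1)

Trying the rational-root candidates, s = 1 is a root, so (s − 1) is a factor; dividing leaves 49s² − 14s − 15.
The remaining quadratic factors as (7s + 3)(7s − 5).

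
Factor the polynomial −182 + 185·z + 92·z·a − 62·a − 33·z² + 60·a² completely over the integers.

−(3·z − 10·a − 13)·(11·z + 6·a − 14)

Group: −11·z·(3·z − 10·a − 13) + (−6·a + 14)·(3·z − 10·a − 13); both groups contain (3·z − 10·a − 13).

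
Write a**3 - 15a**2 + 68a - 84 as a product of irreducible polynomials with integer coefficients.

By the rational root theorem, a = 2 is a root, so (a - 2) divides it; the quotient is a**2 - 13a + 42.
The remaining quadratic factors as (a - 6)(a - 7).

(a - 2)(a - 6)(a - 7)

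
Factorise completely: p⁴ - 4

(p² + 2)·(p² - 2)

Substitute u = p² to get a quadratic in u, then factor.
p² - 2 is irreducible over ℤ (2 is not a perfect square).
p² + 2 is irreducible over ℤ (always positive, so no real roots).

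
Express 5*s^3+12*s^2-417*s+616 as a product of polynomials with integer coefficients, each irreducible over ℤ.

By the rational root theorem, s = 7 is a root, so (s-7) divides it; the quotient is 5*s^2+47*s-88.
The remaining quadratic factors as (s+11)(5*s-8).

(5*s-8)*(s+11)*(s-7)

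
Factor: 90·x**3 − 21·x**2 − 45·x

Pull out the common factor 3·x, then factor the remaining trinomial.

3·x·(5·x + 3)·(6·x − 5)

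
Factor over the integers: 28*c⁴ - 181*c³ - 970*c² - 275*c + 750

(4*c + 5)*(7*c - 5)*(c + 3)*(c - 10)

Trying the rational-root candidates, c = 10 is a root, giving the factor (c - 10) and quotient 28*c³ + 99*c² + 20*c - 75.
Continuing, c = -5/4 is a root, so (4*c + 5) is a factor; dividing leaves 7*c² + 16*c - 15.
The remaining quadratic factors as (7*c - 5)(c + 3).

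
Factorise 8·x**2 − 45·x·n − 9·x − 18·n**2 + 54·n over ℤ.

Group: x·(8·x + 3·n − 9) − 6·n·(8·x + 3·n − 9); both groups contain (8·x + 3·n − 9).

(x − 6·n)·(8·x + 3·n − 9)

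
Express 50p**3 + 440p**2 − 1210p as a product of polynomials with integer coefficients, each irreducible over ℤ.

Pull out the common factor 10p, then factor the remaining trinomial.

10p(5p − 11)(p + 11)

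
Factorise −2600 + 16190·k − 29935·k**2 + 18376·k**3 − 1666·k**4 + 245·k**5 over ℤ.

(5·k − 4)·(7·k − 2)·(7·k − 5)·(k**2 − 5·k + 65)

By the rational root theorem, k = 4/5 is a root, so (5·k − 4) divides it; the quotient is 49·k**4 − 294·k**3 + 3440·k**2 − 3235·k + 650.
Then k = 2/7 is a root, giving the factor (7·k − 2) and quotient 7·k**3 − 40·k**2 + 480·k − 325.
Then k = 5/7 is a root, giving the factor (7·k − 5) and quotient k**2 − 5·k + 65.
The quadratic k**2 − 5·k + 65 has discriminant −235 < 0 and is irreducible over ℤ.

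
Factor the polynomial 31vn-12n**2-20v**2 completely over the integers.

Group: -5v(4v-3n) + 4n(4v-3n); both groups contain (4v-3n).

-(4v-3n)(5v-4n)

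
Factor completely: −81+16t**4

(2t+3)(2t−3)(4t**2+9)

(2t)⁴ − (3)⁴ = ((2t)² − (3)²)((2t)² + (3)²); the first factor splits again, the second (4t**2+9) is irreducible.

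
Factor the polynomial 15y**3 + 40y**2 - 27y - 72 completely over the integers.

Group as (15y**3 - 27y) + (40y**2 - 72) = 3y(5y**2 - 9) + 8(5y**2 - 9).
Both groups share the factor (5y**2 - 9).

(3y + 8)(5y**2 - 9)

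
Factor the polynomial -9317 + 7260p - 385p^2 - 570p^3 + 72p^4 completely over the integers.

Trying the rational-root candidates, p = -11/3 is a root, giving the factor (3p + 11) and quotient 24p^3 - 278p^2 + 891p - 847.
Continuing, p = 11/4 is a root, so (4p - 11) is a factor; dividing leaves 6p^2 - 53p + 77.
The remaining quadratic factors as (6p - 11)(p - 7).

(3p + 11)(4p - 11)(6p - 11)(p - 7)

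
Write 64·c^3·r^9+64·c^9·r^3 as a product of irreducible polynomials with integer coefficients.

Pull out the common factor 64·c^3·r^3, leaving c^6+r^6.
Recognize a sum of cubes with the parts c^2 and r^2.

64·c^3·r^3·(c^2+r^2)·(c^4-c^2·r^2+r^4)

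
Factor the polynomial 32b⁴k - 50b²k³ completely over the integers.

2b²k(4b + 5k)(4b - 5k)

Factor out 2b²k, leaving 16b² - 25k², which is a difference of two squares.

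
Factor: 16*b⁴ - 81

Difference of squares twice: with A = 2*b and B = 3, A⁴ − B⁴ = (A² − B²)(A² + B²), and A² − B² factors again.

(2*b + 3)*(2*b - 3)*(4*b² + 9)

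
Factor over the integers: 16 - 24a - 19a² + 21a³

(3a - 4)(7a - 4)(a + 1)

Testing divisors of the constant over divisors of the leading coefficient, a = -1 is a root, giving the factor (a + 1) and quotient 21a² - 40a + 16.
The remaining quadratic factors as (3a - 4)(7a - 4).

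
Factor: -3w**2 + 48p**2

3(4p + w)(4p - w)

Pull out the common factor 3; 16p**2 - w**2 is a difference of squares.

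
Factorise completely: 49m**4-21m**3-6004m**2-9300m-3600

(7m+5)(7m+6)(m+10)(m-12)

By the rational root theorem, m = 12 is a root, giving the factor (m-12) and quotient 49m**3+567m**2+800m+300.
Continuing, m = -5/7 is a root, giving the factor (7m+5) and quotient 7m**2+76m+60.
The remaining quadratic factors as (7m+6)(m+10).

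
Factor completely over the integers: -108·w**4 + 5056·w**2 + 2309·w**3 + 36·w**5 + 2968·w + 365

(6·w + 1)·(6·w + 5)·(w + 1)·(w**2 - 5·w + 73)

Trying the rational-root candidates, w = -5/6 is a root, so (6·w + 5) is a factor; dividing leaves 6·w**4 - 23·w**3 + 404·w**2 + 506·w + 73.
Continuing, w = -1 is a root, so (w + 1) divides it; the quotient is 6·w**3 - 29·w**2 + 433·w + 73.
Next, w = -1/6 is a root, so (6·w + 1) is a factor; dividing leaves w**2 - 5·w + 73.
The quadratic w**2 - 5·w + 73 has discriminant -267 < 0 and is irreducible over ℤ.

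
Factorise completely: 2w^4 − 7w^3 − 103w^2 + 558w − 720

(2w − 5)(w + 8)(w − 3)(w − 6)

Among the possible rational roots, w = 5/2 is a root, so (2w − 5) is a factor; dividing leaves w^3 − w^2 − 54w + 144.
Continuing, w = 3 is a root, so (w − 3) divides it; the quotient is w^2 + 2w − 48.
The remaining quadratic factors as (w − 6)(w + 8).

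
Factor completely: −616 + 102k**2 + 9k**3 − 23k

By the rational root theorem, k = −11 is a root, so (k + 11) divides it; the quotient is 9k**2 + 3k − 56.
The remaining quadratic factors as (3k + 8)(3k − 7).

(3k + 8)(3k − 7)(k + 11)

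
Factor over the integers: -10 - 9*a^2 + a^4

Substitute u = a^2 to get a quadratic in u, then factor.
a^2 - 10 is irreducible over ℤ (10 is not a perfect square).
a^2 + 1 is irreducible over ℤ (sum of squares).

(a^2 + 1)*(a^2 - 10)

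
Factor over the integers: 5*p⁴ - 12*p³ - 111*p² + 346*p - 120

By the rational root theorem, p = 4 is a root, so (p - 4) divides it; the quotient is 5*p³ + 8*p² - 79*p + 30.
Continuing, p = 3 is a root, so (p - 3) is a factor; dividing leaves 5*p² + 23*p - 10.
The remaining quadratic factors as (p + 5)(5*p - 2).

(5*p - 2)*(p + 5)*(p - 3)*(p - 4)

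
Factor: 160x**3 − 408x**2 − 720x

Pull out the common factor 8x, then factor the remaining trinomial.

8x(4x − 15)(5x + 6)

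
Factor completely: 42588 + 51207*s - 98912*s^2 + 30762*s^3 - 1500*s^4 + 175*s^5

Among the possible rational roots, s = -3/7 is a root, so (7*s + 3) is a factor; dividing leaves 25*s^4 - 225*s^3 + 4491*s^2 - 16055*s + 14196.
Next, s = 13/5 is a root, so (5*s - 13) is a factor; dividing leaves 5*s^3 - 32*s^2 + 815*s - 1092.
Next, s = 7/5 is a root, giving the factor (5*s - 7) and quotient s^2 - 5*s + 156.
The quadratic s^2 - 5*s + 156 has discriminant -599 < 0 and is irreducible over ℤ.

(5*s - 13)*(5*s - 7)*(7*s + 3)*(s^2 - 5*s + 156)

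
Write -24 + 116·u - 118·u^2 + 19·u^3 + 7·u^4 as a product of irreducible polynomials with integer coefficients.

(7·u - 2)·(u + 6)·(u - 1)·(u - 2)

Among the possible rational roots, u = 2/7 is a root, so (7·u - 2) is a factor; dividing leaves u^3 + 3·u^2 - 16·u + 12.
Next, u = -6 is a root, so (u + 6) is a factor; dividing leaves u^2 - 3·u + 2.
The remaining quadratic factors as (u - 2)(u - 1).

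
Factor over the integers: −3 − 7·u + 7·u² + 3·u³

Trying the rational-root candidates, u = 1 is a root, so (u − 1) is a factor; dividing leaves 3·u² + 10·u + 3.
The remaining quadratic factors as (u + 3)(3·u + 1).

(3·u + 1)·(u + 3)·(u − 1)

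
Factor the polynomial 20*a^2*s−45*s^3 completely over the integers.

5*s*(2*a+3*s)*(2*a−3*s)

Every term has a factor of 5*s. Then 4*a^2−9*s^2 = (2*a)² − (3*s)².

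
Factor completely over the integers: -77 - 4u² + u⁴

(u² + 7)(u² - 11)

Substitute w = u² to get a quadratic in w, then factor.
u² + 7 is irreducible over ℤ (always positive, so no real roots).
u² - 11 is irreducible over ℤ (11 is not a perfect square).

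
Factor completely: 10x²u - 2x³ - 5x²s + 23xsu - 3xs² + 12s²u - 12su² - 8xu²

Group: 2x(-x² - xs + 5xu + 4su - 4u²) + 3s(-x² - xs + 5xu + 4su - 4u²); both groups contain (-x² - xs + 5xu + 4su - 4u²), so (2x + 3s) is a factor with cofactor -x² - xs + 5xu + 4su - 4u².
The cofactor groups again: -x² - xs + 5xu + 4su - 4u² = -x(x + s - u) + 4u(x + s - u); both groups contain (x + s - u), giving -(x - 4u)(x + s - u).

-(x - 4u)(2x + 3s)(x + s - u)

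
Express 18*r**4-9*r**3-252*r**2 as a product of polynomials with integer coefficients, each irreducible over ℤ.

9*r**2*(2*r+7)*(r-4)

Pull out the common factor 9*r**2, then factor the remaining trinomial.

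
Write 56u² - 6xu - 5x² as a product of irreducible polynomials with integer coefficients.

Group: -5x(x + 4u) + 14u(x + 4u); both groups contain (x + 4u).

-(5x - 14u)(x + 4u)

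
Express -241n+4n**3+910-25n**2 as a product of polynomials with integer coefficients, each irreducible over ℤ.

(4n-13)(n+7)(n-10)

Among the possible rational roots, n = 10 is a root, so (n-10) divides it; the quotient is 4n**2+15n-91.
The remaining quadratic factors as (n+7)(4n-13).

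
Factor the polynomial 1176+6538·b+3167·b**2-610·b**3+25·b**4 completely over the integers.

(5·b+1)·(5·b+7)·(b-12)·(b-14)

Testing divisors of the constant over divisors of the leading coefficient, b = -7/5 is a root, so (5·b+7) divides it; the quotient is 5·b**3-129·b**2+814·b+168.
Then b = 12 is a root, so (b-12) is a factor; dividing leaves 5·b**2-69·b-14.
The remaining quadratic factors as (b-14)(5·b+1).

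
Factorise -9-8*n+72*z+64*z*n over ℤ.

Group as (64*z*n+72*z) + (-8*n-9) = 8*z*(8*n+9) - (8*n+9).
Both groups share the factor (8*n+9).

(8*n+9)*(8*z-1)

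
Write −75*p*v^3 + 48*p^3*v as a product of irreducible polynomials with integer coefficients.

Pull out the common factor 3*p*v; 16*p^2 − 25*v^2 is a difference of squares.

3*p*v*(4*p + 5*v)*(4*p − 5*v)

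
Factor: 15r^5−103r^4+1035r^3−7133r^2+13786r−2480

Testing divisors of the constant over divisors of the leading coefficient, r = 8/3 is a root, so (3r−8) divides it; the quotient is 5r^4−21r^3+289r^2−1607r+310.
Next, r = 5 is a root, giving the factor (r−5) and quotient 5r^3+4r^2+309r−62.
Then r = 1/5 is a root, so (5r−1) divides it; the quotient is r^2+r+62.
The quadratic r^2+r+62 has discriminant −247 < 0 and is irreducible over ℤ.

(3r−8)(5r−1)(r−5)(r^2+r+62)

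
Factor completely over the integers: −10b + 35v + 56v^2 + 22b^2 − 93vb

(8v − 11b + 5)(7v − 2b)

Group: 7v(8v − 11b + 5) − 2b(8v − 11b + 5); both groups contain (8v − 11b + 5).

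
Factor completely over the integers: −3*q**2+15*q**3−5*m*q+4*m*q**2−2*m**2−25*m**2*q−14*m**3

−(2*m+3*q)*(7*m−5*q+1)*(m+q)

Group: m*(−14*m**2−11*m*q−2*m+15*q**2−3*q) + q*(−14*m**2−11*m*q−2*m+15*q**2−3*q); both groups contain (−14*m**2−11*m*q−2*m+15*q**2−3*q), so (m+q) is a factor with cofactor −14*m**2−11*m*q−2*m+15*q**2−3*q.
The cofactor groups again: −14*m**2−11*m*q−2*m+15*q**2−3*q = −2*m*(7*m−5*q+1) − 3*q*(7*m−5*q+1); both groups contain (7*m−5*q+1), giving −(2*m+3*q)*(7*m−5*q+1).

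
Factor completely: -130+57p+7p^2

Need a pair with product 7·(-130) = -910 and sum 57: that's -13 and 70.
Split the middle term: 7p^2-13p + 70p-130 = p(7p-13) + 10(7p-13).

(7p-13)(p+10)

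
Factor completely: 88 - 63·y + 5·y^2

Need a pair with product 5·88 = 440 and sum -63: that's -8 and -55.
Split the middle term: 5·y^2 - 8·y - 55·y + 88 = y·(5·y - 8) - 11·(5·y - 8).

(5·y - 8)·(y - 11)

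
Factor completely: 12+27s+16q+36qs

(4q+3)(9s+4)

Group as (36qs+16q) + (27s+12) = 4q(9s+4) + 3(9s+4).
Both groups share the factor (9s+4).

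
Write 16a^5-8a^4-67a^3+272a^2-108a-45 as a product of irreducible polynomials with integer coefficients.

Testing divisors of the constant over divisors of the leading coefficient, a = -3 is a root, giving the factor (a+3) and quotient 16a^4-56a^3+101a^2-31a-15.
Then a = 3/4 is a root, so (4a-3) is a factor; dividing leaves 4a^3-11a^2+17a+5.
Then a = -1/4 is a root, giving the factor (4a+1) and quotient a^2-3a+5.
The quadratic a^2-3a+5 has discriminant -11 < 0 and is irreducible over ℤ.

(4a+1)(4a-3)(a+3)(a^2-3a+5)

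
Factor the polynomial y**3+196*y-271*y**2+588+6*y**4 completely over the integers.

Testing divisors of the constant over divisors of the leading coefficient, y = 6 is a root, so (y-6) divides it; the quotient is 6*y**3+37*y**2-49*y-98.
Continuing, y = -7/6 is a root, giving the factor (6*y+7) and quotient y**2+5*y-14.
The remaining quadratic factors as (y-2)(y+7).

(6*y+7)*(y+7)*(y-2)*(y-6)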